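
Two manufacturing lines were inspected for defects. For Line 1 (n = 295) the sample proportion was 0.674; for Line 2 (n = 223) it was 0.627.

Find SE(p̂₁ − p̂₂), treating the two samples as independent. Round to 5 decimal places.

0.04235

Each SE is √(p̂(1−p̂)/n): √(0.6740·0.3260/295) = 0.02729 and √(0.6270·0.3730/223) = 0.03238.
SE(p̂₁ − p̂₂) = √(SE₁² + SE₂²) = √(0.0007447441 + 0.0010484644) = 0.04235, since the two samples are independent.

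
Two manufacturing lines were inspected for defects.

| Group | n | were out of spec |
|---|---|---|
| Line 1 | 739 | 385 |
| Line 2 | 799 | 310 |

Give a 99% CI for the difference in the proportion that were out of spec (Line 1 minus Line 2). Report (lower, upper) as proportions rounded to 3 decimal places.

First, p̂₁ = 385/739 = 0.5210; p̂₂ = 310/799 = 0.3880.
The two standard errors are √(0.5210×0.4790/739) = 0.01838 and √(0.3880×0.6120/799) = 0.01724.
Because the samples are independent, SE_diff = √(0.01838² + 0.01724²) = 0.02520.
Using z* = 2.576 for 99%, ME = 2.576 × 0.02520 = 0.06492.
p̂₁ − p̂₂ = 0.1330; interval 0.1330 ± 0.06492 gives (0.068, 0.198).

(0.068, 0.198)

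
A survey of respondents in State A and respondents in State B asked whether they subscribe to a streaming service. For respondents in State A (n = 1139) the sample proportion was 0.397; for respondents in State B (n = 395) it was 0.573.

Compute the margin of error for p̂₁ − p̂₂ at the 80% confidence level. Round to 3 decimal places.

SE₁ = √(p̂₁(1−p̂₁)/n₁) = √(0.3970·0.6030/1139) = 0.01450; SE₂ = √(0.5730·0.4270/395) = 0.02489.
Independent samples: SE of the difference = √(SE₁² + SE₂²) = √(0.00021025 + 0.0006195121) = 0.02881.
z* for 80% confidence is 1.282, so the margin of error is 1.282 × 0.02881 = 0.03693.

0.037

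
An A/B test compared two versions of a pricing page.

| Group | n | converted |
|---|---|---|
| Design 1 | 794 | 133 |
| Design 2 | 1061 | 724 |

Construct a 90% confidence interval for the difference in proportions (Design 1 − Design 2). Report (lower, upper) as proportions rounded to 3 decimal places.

(-0.547, -0.483)

p̂₁ = 133/794 = 0.1675 and p̂₂ = 724/1061 = 0.6824.
SE₁ = √(p̂₁(1−p̂₁)/n₁) = √(0.1675·0.8325/794) = 0.01325; SE₂ = √(0.6824·0.3176/1061) = 0.01429.
Independent samples: SE of the difference = √(SE₁² + SE₂²) = √(0.0001755625 + 0.0002042041) = 0.01949.
z* for 90% confidence is 1.645, so the margin of error is 1.645 × 0.01949 = 0.03206.
Point estimate p̂₁ − p̂₂ = 0.1675 − 0.6824 = -0.5149.
-0.5149 ± 0.03206 → (-0.547, -0.483).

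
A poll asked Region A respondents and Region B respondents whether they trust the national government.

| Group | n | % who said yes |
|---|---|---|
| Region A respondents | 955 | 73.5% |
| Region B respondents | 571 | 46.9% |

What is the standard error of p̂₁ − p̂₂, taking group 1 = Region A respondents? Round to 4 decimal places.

0.0253

SE₁ = √(p̂₁(1−p̂₁)/n₁) = √(0.7350·0.2650/955) = 0.01428; SE₂ = √(0.4690·0.5310/571) = 0.02088.
Independent samples: SE of the difference = √(SE₁² + SE₂²) = √(0.0002039184 + 0.0004359744) = 0.02530.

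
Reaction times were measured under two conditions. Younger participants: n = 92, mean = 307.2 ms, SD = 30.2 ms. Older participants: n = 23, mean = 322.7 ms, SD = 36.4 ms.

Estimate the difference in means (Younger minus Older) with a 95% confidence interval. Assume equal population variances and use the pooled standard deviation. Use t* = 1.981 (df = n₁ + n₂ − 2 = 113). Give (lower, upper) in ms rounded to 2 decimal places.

(-30.05, -0.95)

Pooled variance s_p² = [91·30.2² + 22·36.4²] / (92+23−2) = 992.4315, so s_p = 31.5029.
SE_diff = s_p·√(1/n₁ + 1/n₂) = 31.5029·√(1/92 + 1/23) = 7.3442.
t* = 1.981; margin = 1.981 × 7.3442 = 14.5489.
Difference = 307.2 − 322.7 = -15.5000.
-15.5000 ± 14.5489 → (-30.05, -0.95).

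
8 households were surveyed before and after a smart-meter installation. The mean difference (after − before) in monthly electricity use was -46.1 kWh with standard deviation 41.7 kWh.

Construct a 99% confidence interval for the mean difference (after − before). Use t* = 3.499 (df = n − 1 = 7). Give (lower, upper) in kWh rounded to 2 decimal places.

Paired design: SE = s_d/√n = 41.7/√8 = 14.7432.
t* = 3.499; margin of error = 3.499 × 14.7432 = 51.5865.
-46.1 ± 51.5865 → (-97.69, 5.49).

(-97.69, 5.49)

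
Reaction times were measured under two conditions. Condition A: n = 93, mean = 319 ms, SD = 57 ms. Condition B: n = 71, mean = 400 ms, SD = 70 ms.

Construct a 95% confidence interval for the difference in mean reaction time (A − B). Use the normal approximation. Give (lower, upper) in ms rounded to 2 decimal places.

(-100.98, -61.02)

Per-group SEs: s₁/√n₁ = 57/√93 = 5.9106, s₂/√n₂ = 70/√71 = 8.3075.
Unpooled SE of the difference: √(34.93519236 + 69.01455625) = 10.1956.
Margin of error = z* · SE = 1.960 × 10.1956 = 19.9834.
x̄₁ − x̄₂ = 319 − 400 = -81.0000.
CI: -81.0000 ± 19.9834 = (-100.98, -61.02).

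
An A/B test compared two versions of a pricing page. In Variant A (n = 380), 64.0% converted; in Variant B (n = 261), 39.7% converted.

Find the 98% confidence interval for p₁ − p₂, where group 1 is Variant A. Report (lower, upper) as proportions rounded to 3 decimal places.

(0.152, 0.334)

The two standard errors are √(0.6400×0.3600/380) = 0.02462 and √(0.3970×0.6030/261) = 0.03029.
Because the samples are independent, SE_diff = √(0.02462² + 0.03029²) = 0.03903.
Using z* = 2.326 for 98%, ME = 2.326 × 0.03903 = 0.09078.
p̂₁ − p̂₂ = 0.2430; interval 0.2430 ± 0.09078 gives (0.152, 0.334).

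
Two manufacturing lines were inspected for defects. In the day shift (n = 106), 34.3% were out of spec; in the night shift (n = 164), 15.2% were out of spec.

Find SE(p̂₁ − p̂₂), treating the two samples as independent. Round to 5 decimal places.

0.05396

Each SE is √(p̂(1−p̂)/n): √(0.3430·0.6570/106) = 0.04611 and √(0.1520·0.8480/164) = 0.02803.
SE(p̂₁ − p̂₂) = √(SE₁² + SE₂²) = √(0.0021261321 + 0.0007856809) = 0.05396, since the two samples are independent.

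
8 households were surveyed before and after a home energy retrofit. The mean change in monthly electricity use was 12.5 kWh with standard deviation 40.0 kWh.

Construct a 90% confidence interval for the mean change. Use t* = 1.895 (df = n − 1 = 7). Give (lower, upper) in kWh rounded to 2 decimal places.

Paired design: SE = s_d/√n = 40.0/√8 = 14.1421.
t* = 1.895; margin of error = 1.895 × 14.1421 = 26.7993.
12.5 ± 26.7993 → (-14.30, 39.30).

(-14.30, 39.30)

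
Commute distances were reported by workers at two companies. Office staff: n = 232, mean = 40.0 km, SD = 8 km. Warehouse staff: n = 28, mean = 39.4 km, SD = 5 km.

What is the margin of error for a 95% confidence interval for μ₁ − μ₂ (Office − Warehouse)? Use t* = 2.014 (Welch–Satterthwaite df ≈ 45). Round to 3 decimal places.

SE₁ = s₁/√n₁ = 8/√232 = 0.5252; SE₂ = 5/√28 = 0.9449.
Independent samples, unequal variances: SE_diff = √(SE₁² + SE₂²) = √(0.27583504 + 0.89283601) = 1.0811.
t* = 2.014, so margin of error = 2.014 × 1.0811 = 2.1773.

2.177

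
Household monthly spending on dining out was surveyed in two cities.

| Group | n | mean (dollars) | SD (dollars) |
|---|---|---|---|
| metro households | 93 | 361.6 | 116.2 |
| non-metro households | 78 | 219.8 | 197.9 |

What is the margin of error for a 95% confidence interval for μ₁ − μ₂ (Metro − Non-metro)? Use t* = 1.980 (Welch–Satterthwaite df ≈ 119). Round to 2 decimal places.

Standard errors of each mean: 116.2/√93 = 12.0494 and 197.9/√78 = 22.4078.
SE(x̄₁ − x̄₂) = √(12.0494² + 22.4078²) = 25.4420 for independent samples with unequal variances.
With t* = 1.980, the margin is 1.980 × 25.4420 = 50.3752.

50.38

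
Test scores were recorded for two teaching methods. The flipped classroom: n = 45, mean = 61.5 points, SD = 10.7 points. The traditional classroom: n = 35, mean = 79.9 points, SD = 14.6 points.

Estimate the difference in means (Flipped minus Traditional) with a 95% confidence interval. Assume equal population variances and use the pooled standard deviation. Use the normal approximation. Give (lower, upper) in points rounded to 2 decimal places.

s_p = √[((n₁−1)s₁² + (n₂−1)s₂²)/(n₁+n₂−2)] = √[(44·10.7² + 34·14.6²)/78] = 12.5499.
SE = 12.5499·√(1/45 + 1/35) = 2.8284.
With z* = 1.960, margin = 1.960 × 2.8284 = 5.5437.
x̄₁ − x̄₂ = 61.5 − 79.9 = -18.4000; interval -18.4000 ± 5.5437 = (-23.94, -12.86).

(-23.94, -12.86)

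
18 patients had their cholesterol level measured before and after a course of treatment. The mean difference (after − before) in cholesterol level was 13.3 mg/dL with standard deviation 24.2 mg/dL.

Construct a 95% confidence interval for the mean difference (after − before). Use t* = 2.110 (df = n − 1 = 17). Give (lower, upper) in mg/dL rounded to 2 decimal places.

This is a matched-pairs design, so SE = s_d/√n = 24.2/√18 = 5.7040.
Margin = 2.110 × 5.7040 = 12.0354; the interval is 13.3 ± 12.0354 = (1.26, 25.34).

(1.26, 25.34)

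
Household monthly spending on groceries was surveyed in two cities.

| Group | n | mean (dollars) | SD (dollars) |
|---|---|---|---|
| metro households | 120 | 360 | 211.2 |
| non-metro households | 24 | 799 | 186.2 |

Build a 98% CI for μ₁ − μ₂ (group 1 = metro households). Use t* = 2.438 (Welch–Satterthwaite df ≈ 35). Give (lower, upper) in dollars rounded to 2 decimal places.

(-542.90, -335.10)

Standard errors of each mean: 211.2/√120 = 19.2798 and 186.2/√24 = 38.0079.
SE(x̄₁ − x̄₂) = √(19.2798² + 38.0079²) = 42.6182 for independent samples with unequal variances.
With t* = 2.438, the margin is 2.438 × 42.6182 = 103.9032.
x̄₁ − x̄₂ = 360 − 799 = -439.0000; the interval is -439.0000 ± 103.9032 = (-542.90, -335.10).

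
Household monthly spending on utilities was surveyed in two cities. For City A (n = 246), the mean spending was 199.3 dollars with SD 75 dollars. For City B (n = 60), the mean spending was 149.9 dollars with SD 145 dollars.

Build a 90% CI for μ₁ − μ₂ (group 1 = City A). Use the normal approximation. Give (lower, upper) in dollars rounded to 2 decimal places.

SE₁ = s₁/√n₁ = 75/√246 = 4.7818; SE₂ = 145/√60 = 18.7194.
Independent samples, unequal variances: SE_diff = √(SE₁² + SE₂²) = √(22.86561124 + 350.41593636) = 19.3205.
z* = 1.645, so margin of error = 1.645 × 19.3205 = 31.7822.
Difference in means = 199.3 − 149.9 = 49.4000.
49.4000 ± 31.7822 → (17.62, 81.18).

(17.62, 81.18)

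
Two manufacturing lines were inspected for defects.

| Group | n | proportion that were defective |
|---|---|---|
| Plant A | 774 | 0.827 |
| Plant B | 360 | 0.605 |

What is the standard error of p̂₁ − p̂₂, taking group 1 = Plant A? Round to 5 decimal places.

Each SE is √(p̂(1−p̂)/n): √(0.8270·0.1730/774) = 0.01360 and √(0.6050·0.3950/360) = 0.02576.
SE(p̂₁ − p̂₂) = √(SE₁² + SE₂²) = √(0.00018496 + 0.0006635776) = 0.02913, since the two samples are independent.

0.02913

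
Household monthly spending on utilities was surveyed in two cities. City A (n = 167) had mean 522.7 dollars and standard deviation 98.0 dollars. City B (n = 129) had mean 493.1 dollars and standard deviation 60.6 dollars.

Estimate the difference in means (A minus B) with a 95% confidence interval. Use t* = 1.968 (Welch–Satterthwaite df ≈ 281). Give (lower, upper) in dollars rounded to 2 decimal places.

(11.35, 47.85)

SE₁ = s₁/√n₁ = 98.0/√167 = 7.5835; SE₂ = 60.6/√129 = 5.3355.
Independent samples, unequal variances: SE_diff = √(SE₁² + SE₂²) = √(57.50947225 + 28.46756025) = 9.2724.
t* = 1.968, so margin of error = 1.968 × 9.2724 = 18.2481.
Difference in means = 522.7 − 493.1 = 29.6000.
29.6000 ± 18.2481 → (11.35, 47.85).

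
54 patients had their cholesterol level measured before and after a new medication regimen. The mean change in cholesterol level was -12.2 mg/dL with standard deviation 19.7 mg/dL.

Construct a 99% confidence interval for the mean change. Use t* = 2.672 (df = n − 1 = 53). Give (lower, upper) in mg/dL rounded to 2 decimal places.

(-19.36, -5.04)

Paired design: SE = s_d/√n = 19.7/√54 = 2.6808.
t* = 2.672; margin of error = 2.672 × 2.6808 = 7.1631.
-12.2 ± 7.1631 → (-19.36, -5.04).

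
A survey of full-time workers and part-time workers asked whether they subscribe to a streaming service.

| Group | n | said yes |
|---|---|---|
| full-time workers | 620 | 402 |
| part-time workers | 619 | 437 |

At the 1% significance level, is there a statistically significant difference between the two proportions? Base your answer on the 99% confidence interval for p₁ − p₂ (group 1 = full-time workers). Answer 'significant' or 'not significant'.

First, p̂₁ = 402/620 = 0.6484; p̂₂ = 437/619 = 0.7060.
The two standard errors are √(0.6484×0.3516/620) = 0.01918 and √(0.7060×0.2940/619) = 0.01831.
Because the samples are independent, SE_diff = √(0.01918² + 0.01831²) = 0.02652.
Using z* = 2.576 for 99%, ME = 2.576 × 0.02652 = 0.06832.
p̂₁ − p̂₂ = -0.0576; interval -0.0576 ± 0.06832 gives (-0.12592, 0.01072).
The interval (-0.12592, 0.01072) contains 0, so the difference is not significant.

not significant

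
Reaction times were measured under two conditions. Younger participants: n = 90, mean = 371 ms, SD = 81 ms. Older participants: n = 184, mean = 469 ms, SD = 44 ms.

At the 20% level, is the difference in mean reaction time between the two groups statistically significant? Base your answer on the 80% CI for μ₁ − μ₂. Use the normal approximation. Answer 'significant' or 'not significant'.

significant

SE₁ = s₁/√n₁ = 81/√90 = 8.5381; SE₂ = 44/√184 = 3.2437.
Independent samples, unequal variances: SE_diff = √(SE₁² + SE₂²) = √(72.89915161 + 10.52158969) = 9.1335.
z* = 1.282, so margin of error = 1.282 × 9.1335 = 11.7091.
Difference in means = 371 − 469 = -98.0000.
-98.0000 ± 11.7091 → (-109.7091, -86.2909).
The interval (-109.7091, -86.2909) does not contain 0, so the difference is significant.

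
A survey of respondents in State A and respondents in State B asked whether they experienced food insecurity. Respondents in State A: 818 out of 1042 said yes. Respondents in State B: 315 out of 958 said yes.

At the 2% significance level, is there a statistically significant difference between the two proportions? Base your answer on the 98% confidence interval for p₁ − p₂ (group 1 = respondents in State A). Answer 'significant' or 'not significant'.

First, p̂₁ = 818/1042 = 0.7850; p̂₂ = 315/958 = 0.3288.
The two standard errors are √(0.7850×0.2150/1042) = 0.01273 and √(0.3288×0.6712/958) = 0.01518.
Because the samples are independent, SE_diff = √(0.01273² + 0.01518²) = 0.01981.
Using z* = 2.326 for 98%, ME = 2.326 × 0.01981 = 0.04608.
p̂₁ − p̂₂ = 0.4562; interval 0.4562 ± 0.04608 gives (0.41012, 0.50228).
The interval (0.41012, 0.50228) does not contain 0, so the difference is significant.

significant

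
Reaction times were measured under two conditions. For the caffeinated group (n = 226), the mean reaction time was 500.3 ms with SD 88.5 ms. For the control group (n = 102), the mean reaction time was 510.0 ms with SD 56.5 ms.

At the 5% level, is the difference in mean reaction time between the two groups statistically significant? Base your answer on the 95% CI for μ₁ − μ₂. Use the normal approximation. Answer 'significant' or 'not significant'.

Per-group SEs: s₁/√n₁ = 88.5/√226 = 5.8869, s₂/√n₂ = 56.5/√102 = 5.5943.
Unpooled SE of the difference: √(34.65559161 + 31.29619249) = 8.1211.
Margin of error = z* · SE = 1.960 × 8.1211 = 15.9174.
x̄₁ − x̄₂ = 500.3 − 510.0 = -9.7000.
CI: -9.7000 ± 15.9174 = (-25.6174, 6.2174).
The interval (-25.6174, 6.2174) contains 0, so the difference is not significant.

not significant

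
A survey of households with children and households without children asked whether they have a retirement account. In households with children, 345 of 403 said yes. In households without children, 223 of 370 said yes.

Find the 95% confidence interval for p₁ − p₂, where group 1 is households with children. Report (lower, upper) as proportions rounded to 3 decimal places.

(0.193, 0.314)

First, p̂₁ = 345/403 = 0.8561; p̂₂ = 223/370 = 0.6027.
The two standard errors are √(0.8561×0.1439/403) = 0.01748 and √(0.6027×0.3973/370) = 0.02544.
Because the samples are independent, SE_diff = √(0.01748² + 0.02544²) = 0.03087.
Using z* = 1.960 for 95%, ME = 1.960 × 0.03087 = 0.06051.
p̂₁ − p̂₂ = 0.2534; interval 0.2534 ± 0.06051 gives (0.193, 0.314).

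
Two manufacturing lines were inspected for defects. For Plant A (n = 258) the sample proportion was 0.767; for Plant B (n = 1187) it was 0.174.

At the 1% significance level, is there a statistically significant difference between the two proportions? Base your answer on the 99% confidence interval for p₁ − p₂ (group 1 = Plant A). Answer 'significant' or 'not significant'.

SE₁ = √(p̂₁(1−p̂₁)/n₁) = √(0.7670·0.2330/258) = 0.02632; SE₂ = √(0.1740·0.8260/1187) = 0.01100.
Independent samples: SE of the difference = √(SE₁² + SE₂²) = √(0.0006927424 + 0.000121) = 0.02853.
z* for 99% confidence is 2.576, so the margin of error is 2.576 × 0.02853 = 0.07349.
Point estimate p̂₁ − p̂₂ = 0.7670 − 0.1740 = 0.5930.
0.5930 ± 0.07349 → (0.51951, 0.66649).
The interval (0.51951, 0.66649) does not contain 0, so the difference is significant.

significant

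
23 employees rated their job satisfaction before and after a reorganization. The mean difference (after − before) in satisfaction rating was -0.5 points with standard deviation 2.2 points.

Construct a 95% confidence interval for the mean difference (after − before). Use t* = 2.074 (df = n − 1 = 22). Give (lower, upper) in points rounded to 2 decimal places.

Paired design: SE = s_d/√n = 2.2/√23 = 0.4587.
t* = 2.074; margin of error = 2.074 × 0.4587 = 0.9513.
-0.5 ± 0.9513 → (-1.45, 0.45).

(-1.45, 0.45)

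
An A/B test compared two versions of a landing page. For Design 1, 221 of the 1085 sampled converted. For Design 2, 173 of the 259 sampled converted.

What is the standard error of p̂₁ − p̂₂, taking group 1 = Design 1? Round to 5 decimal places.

First, p̂₁ = 221/1085 = 0.2037; p̂₂ = 173/259 = 0.6680.
The two standard errors are √(0.2037×0.7963/1085) = 0.01223 and √(0.6680×0.3320/259) = 0.02926.
Because the samples are independent, SE_diff = √(0.01223² + 0.02926²) = 0.03171.

0.03171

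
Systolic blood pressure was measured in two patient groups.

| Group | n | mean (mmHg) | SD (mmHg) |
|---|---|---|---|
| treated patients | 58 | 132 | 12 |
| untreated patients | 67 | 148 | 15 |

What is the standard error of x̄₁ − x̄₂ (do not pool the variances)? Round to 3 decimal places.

2.417

Per-group SEs: s₁/√n₁ = 12/√58 = 1.5757, s₂/√n₂ = 15/√67 = 1.8325.
Unpooled SE of the difference: √(2.48283049 + 3.35805625) = 2.4168.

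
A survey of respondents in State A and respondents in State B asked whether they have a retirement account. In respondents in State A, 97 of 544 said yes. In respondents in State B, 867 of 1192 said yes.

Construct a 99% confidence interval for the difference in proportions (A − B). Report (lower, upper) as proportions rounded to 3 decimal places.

(-0.603, -0.495)

First, p̂₁ = 97/544 = 0.1783; p̂₂ = 867/1192 = 0.7273.
The two standard errors are √(0.1783×0.8217/544) = 0.01641 and √(0.7273×0.2727/1192) = 0.01290.
Because the samples are independent, SE_diff = √(0.01641² + 0.01290²) = 0.02087.
Using z* = 2.576 for 99%, ME = 2.576 × 0.02087 = 0.05376.
p̂₁ − p̂₂ = -0.5490; interval -0.5490 ± 0.05376 gives (-0.603, -0.495).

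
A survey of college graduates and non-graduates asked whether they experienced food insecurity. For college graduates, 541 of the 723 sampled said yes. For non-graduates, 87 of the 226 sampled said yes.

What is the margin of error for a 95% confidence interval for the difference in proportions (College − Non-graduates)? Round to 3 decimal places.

0.071

p̂₁ = 541/723 = 0.7483 and p̂₂ = 87/226 = 0.3850.
SE₁ = √(p̂₁(1−p̂₁)/n₁) = √(0.7483·0.2517/723) = 0.01614; SE₂ = √(0.3850·0.6150/226) = 0.03237.
Independent samples: SE of the difference = √(SE₁² + SE₂²) = √(0.0002604996 + 0.0010478169) = 0.03617.
z* for 95% confidence is 1.960, so the margin of error is 1.960 × 0.03617 = 0.07089.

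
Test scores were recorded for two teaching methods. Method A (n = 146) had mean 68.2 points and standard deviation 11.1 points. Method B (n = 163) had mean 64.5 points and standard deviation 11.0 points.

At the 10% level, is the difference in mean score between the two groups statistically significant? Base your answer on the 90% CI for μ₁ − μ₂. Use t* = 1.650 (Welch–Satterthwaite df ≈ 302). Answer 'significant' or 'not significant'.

significant

Standard errors of each mean: 11.1/√146 = 0.9186 and 11.0/√163 = 0.8616.
SE(x̄₁ − x̄₂) = √(0.9186² + 0.8616²) = 1.2594 for independent samples with unequal variances.
With t* = 1.650, the margin is 1.650 × 1.2594 = 2.0780.
x̄₁ − x̄₂ = 68.2 − 64.5 = 3.7000; the interval is 3.7000 ± 2.0780 = (1.6220, 5.7780).
The interval (1.6220, 5.7780) does not contain 0, so the difference is significant.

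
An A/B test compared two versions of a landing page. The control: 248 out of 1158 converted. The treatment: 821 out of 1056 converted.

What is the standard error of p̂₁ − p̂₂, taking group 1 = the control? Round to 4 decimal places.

Sample proportions: 248/1158 = 0.2142, 821/1056 = 0.7775.
Each SE is √(p̂(1−p̂)/n): √(0.2142·0.7858/1158) = 0.01206 and √(0.7775·0.2225/1056) = 0.01280.
SE(p̂₁ − p̂₂) = √(SE₁² + SE₂²) = √(0.0001454436 + 0.00016384) = 0.01759, since the two samples are independent.

0.0176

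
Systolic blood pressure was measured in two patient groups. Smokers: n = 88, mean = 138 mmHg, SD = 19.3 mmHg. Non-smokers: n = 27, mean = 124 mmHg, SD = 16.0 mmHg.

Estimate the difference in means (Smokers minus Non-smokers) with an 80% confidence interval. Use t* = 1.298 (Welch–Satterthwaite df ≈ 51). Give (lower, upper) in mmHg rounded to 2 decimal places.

(9.19, 18.81)

Standard errors of each mean: 19.3/√88 = 2.0574 and 16.0/√27 = 3.0792.
SE(x̄₁ − x̄₂) = √(2.0574² + 3.0792²) = 3.7033 for independent samples with unequal variances.
With t* = 1.298, the margin is 1.298 × 3.7033 = 4.8069.
x̄₁ − x̄₂ = 138 − 124 = 14.0000; the interval is 14.0000 ± 4.8069 = (9.19, 18.81).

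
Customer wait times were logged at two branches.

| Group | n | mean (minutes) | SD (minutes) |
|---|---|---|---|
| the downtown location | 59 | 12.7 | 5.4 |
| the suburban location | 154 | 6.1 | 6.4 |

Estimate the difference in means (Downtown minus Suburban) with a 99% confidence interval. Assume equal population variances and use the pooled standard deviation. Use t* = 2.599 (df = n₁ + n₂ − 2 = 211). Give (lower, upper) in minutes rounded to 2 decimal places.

(4.16, 9.04)

Pooled variance s_p² = [58·5.4² + 153·6.4²] / (59+154−2) = 37.7164, so s_p = 6.1414.
SE_diff = s_p·√(1/n₁ + 1/n₂) = 6.1414·√(1/59 + 1/154) = 0.9403.
t* = 2.599; margin = 2.599 × 0.9403 = 2.4438.
Difference = 12.7 − 6.1 = 6.6000.
6.6000 ± 2.4438 → (4.16, 9.04).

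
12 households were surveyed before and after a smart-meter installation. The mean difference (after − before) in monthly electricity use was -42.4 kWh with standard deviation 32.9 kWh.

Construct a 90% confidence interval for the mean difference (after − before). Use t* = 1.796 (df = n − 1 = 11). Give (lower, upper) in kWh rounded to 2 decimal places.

(-59.46, -25.34)

Paired design: SE = s_d/√n = 32.9/√12 = 9.4974.
t* = 1.796; margin of error = 1.796 × 9.4974 = 17.0573.
-42.4 ± 17.0573 → (-59.46, -25.34).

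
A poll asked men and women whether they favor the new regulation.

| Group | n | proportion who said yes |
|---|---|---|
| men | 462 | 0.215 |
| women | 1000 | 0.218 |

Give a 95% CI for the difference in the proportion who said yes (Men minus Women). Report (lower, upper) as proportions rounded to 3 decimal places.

The two standard errors are √(0.2150×0.7850/462) = 0.01911 and √(0.2180×0.7820/1000) = 0.01306.
Because the samples are independent, SE_diff = √(0.01911² + 0.01306²) = 0.02315.
Using z* = 1.960 for 95%, ME = 1.960 × 0.02315 = 0.04537.
p̂₁ − p̂₂ = -0.0030; interval -0.0030 ± 0.04537 gives (-0.048, 0.042).

(-0.048, 0.042)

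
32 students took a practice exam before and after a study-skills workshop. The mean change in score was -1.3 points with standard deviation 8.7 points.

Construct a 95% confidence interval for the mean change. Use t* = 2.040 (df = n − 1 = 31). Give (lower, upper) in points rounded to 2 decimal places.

(-4.44, 1.84)

This is a matched-pairs design, so SE = s_d/√n = 8.7/√32 = 1.5380.
Margin = 2.040 × 1.5380 = 3.1375; the interval is -1.3 ± 3.1375 = (-4.44, 1.84).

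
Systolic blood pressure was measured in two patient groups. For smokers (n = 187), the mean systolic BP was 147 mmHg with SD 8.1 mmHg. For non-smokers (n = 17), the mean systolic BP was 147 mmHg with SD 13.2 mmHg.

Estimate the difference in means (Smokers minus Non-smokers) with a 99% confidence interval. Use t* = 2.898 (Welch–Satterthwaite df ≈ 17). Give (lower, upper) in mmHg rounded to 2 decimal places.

SE₁ = s₁/√n₁ = 8.1/√187 = 0.5923; SE₂ = 13.2/√17 = 3.2015.
Independent samples, unequal variances: SE_diff = √(SE₁² + SE₂²) = √(0.35081929 + 10.24960225) = 3.2558.
t* = 2.898, so margin of error = 2.898 × 3.2558 = 9.4353.
Difference in means = 147 − 147 = 0.0000.
0.0000 ± 9.4353 → (-9.44, 9.44).

(-9.44, 9.44)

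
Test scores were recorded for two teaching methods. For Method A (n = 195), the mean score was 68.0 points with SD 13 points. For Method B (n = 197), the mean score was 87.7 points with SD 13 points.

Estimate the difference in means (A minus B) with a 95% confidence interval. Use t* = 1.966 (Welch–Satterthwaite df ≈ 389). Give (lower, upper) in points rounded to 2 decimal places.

(-22.28, -17.12)

Per-group SEs: s₁/√n₁ = 13/√195 = 0.9309, s₂/√n₂ = 13/√197 = 0.9262.
Unpooled SE of the difference: √(0.86657481 + 0.85784644) = 1.3132.
Margin of error = t* · SE = 1.966 × 1.3132 = 2.5818.
x̄₁ − x̄₂ = 68.0 − 87.7 = -19.7000.
CI: -19.7000 ± 2.5818 = (-22.28, -17.12).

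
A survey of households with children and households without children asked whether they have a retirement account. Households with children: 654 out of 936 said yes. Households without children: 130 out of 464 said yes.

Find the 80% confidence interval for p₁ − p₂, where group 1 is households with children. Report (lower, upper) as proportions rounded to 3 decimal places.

First, p̂₁ = 654/936 = 0.6987; p̂₂ = 130/464 = 0.2802.
The two standard errors are √(0.6987×0.3013/936) = 0.01500 and √(0.2802×0.7198/464) = 0.02085.
Because the samples are independent, SE_diff = √(0.01500² + 0.02085²) = 0.02569.
Using z* = 1.282 for 80%, ME = 1.282 × 0.02569 = 0.03293.
p̂₁ − p̂₂ = 0.4185; interval 0.4185 ± 0.03293 gives (0.386, 0.451).

(0.386, 0.451)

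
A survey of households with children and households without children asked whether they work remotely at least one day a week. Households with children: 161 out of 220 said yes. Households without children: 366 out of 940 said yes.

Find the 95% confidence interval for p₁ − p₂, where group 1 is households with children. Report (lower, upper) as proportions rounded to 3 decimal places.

p̂₁ = 161/220 = 0.7318 and p̂₂ = 366/940 = 0.3894.
SE₁ = √(p̂₁(1−p̂₁)/n₁) = √(0.7318·0.2682/220) = 0.02987; SE₂ = √(0.3894·0.6106/940) = 0.01590.
Independent samples: SE of the difference = √(SE₁² + SE₂²) = √(0.0008922169 + 0.00025281) = 0.03384.
z* for 95% confidence is 1.960, so the margin of error is 1.960 × 0.03384 = 0.06633.
Point estimate p̂₁ − p̂₂ = 0.7318 − 0.3894 = 0.3424.
0.3424 ± 0.06633 → (0.276, 0.409).

(0.276, 0.409)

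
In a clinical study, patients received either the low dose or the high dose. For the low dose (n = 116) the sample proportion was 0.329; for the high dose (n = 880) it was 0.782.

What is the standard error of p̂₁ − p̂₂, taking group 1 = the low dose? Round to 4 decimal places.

0.0458

The two standard errors are √(0.3290×0.6710/116) = 0.04362 and √(0.7820×0.2180/880) = 0.01392.
Because the samples are independent, SE_diff = √(0.04362² + 0.01392²) = 0.04579.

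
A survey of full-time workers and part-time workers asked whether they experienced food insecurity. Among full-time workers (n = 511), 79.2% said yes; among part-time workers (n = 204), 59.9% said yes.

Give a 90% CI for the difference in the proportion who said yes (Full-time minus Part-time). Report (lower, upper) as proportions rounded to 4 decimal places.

Each SE is √(p̂(1−p̂)/n): √(0.7920·0.2080/511) = 0.01795 and √(0.5990·0.4010/204) = 0.03431.
SE(p̂₁ − p̂₂) = √(SE₁² + SE₂²) = √(0.0003222025 + 0.0011771761) = 0.03872, since the two samples are independent.
At 90% confidence z* = 1.645; margin = 1.645 × 0.03872 = 0.06369.
The difference is 0.7920 − 0.5990 = 0.1930, so the interval is 0.1930 ± 0.06369 = (0.1293, 0.2567).

(0.1293, 0.2567)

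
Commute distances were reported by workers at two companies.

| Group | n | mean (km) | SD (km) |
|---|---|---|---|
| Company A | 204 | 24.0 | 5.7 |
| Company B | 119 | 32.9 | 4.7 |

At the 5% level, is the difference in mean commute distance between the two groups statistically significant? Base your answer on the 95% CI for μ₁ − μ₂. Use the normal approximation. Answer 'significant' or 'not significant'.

Per-group SEs: s₁/√n₁ = 5.7/√204 = 0.3991, s₂/√n₂ = 4.7/√119 = 0.4308.
Unpooled SE of the difference: √(0.15928081 + 0.18558864) = 0.5873.
Margin of error = z* · SE = 1.960 × 0.5873 = 1.1511.
x̄₁ − x̄₂ = 24.0 − 32.9 = -8.9000.
CI: -8.9000 ± 1.1511 = (-10.0511, -7.7489).
The interval (-10.0511, -7.7489) does not contain 0, so the difference is significant.

significant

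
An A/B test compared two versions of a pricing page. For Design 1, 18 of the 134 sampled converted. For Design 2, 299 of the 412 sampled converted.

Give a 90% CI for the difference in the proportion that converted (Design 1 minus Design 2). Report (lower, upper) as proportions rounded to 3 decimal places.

First, p̂₁ = 18/134 = 0.1343; p̂₂ = 299/412 = 0.7257.
The two standard errors are √(0.1343×0.8657/134) = 0.02946 and √(0.7257×0.2743/412) = 0.02198.
Because the samples are independent, SE_diff = √(0.02946² + 0.02198²) = 0.03676.
Using z* = 1.645 for 90%, ME = 1.645 × 0.03676 = 0.06047.
p̂₁ − p̂₂ = -0.5914; interval -0.5914 ± 0.06047 gives (-0.652, -0.531).

(-0.652, -0.531)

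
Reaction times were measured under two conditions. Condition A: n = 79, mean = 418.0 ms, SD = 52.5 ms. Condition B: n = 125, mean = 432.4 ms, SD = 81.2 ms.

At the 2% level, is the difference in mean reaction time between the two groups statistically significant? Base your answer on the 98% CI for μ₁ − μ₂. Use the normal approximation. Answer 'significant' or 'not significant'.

Per-group SEs: s₁/√n₁ = 52.5/√79 = 5.9067, s₂/√n₂ = 81.2/√125 = 7.2627.
Unpooled SE of the difference: √(34.88910489 + 52.74681129) = 9.3614.
Margin of error = z* · SE = 2.326 × 9.3614 = 21.7746.
x̄₁ − x̄₂ = 418.0 − 432.4 = -14.4000.
CI: -14.4000 ± 21.7746 = (-36.1746, 7.3746).
The interval (-36.1746, 7.3746) contains 0, so the difference is not significant.

not significant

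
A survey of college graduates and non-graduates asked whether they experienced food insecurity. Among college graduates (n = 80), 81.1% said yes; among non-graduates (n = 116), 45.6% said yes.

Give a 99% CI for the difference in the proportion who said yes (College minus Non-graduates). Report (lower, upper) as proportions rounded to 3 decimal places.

The two standard errors are √(0.8110×0.1890/80) = 0.04377 and √(0.4560×0.5440/116) = 0.04624.
Because the samples are independent, SE_diff = √(0.04377² + 0.04624²) = 0.06367.
Using z* = 2.576 for 99%, ME = 2.576 × 0.06367 = 0.16401.
p̂₁ − p̂₂ = 0.3550; interval 0.3550 ± 0.16401 gives (0.191, 0.519).

(0.191, 0.519)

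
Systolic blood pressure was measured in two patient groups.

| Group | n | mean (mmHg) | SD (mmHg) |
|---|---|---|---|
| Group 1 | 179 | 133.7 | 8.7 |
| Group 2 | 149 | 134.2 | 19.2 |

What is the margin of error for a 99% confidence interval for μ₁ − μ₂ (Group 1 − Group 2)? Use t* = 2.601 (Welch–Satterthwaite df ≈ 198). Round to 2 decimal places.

4.43

Per-group SEs: s₁/√n₁ = 8.7/√179 = 0.6503, s₂/√n₂ = 19.2/√149 = 1.5729.
Unpooled SE of the difference: √(0.42289009 + 2.47401441) = 1.7020.
Margin of error = t* · SE = 2.601 × 1.7020 = 4.4269.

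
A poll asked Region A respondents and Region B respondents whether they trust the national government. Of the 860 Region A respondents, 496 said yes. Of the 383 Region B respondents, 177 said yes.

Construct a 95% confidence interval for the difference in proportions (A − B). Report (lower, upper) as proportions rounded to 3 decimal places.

First, p̂₁ = 496/860 = 0.5767; p̂₂ = 177/383 = 0.4621.
The two standard errors are √(0.5767×0.4233/860) = 0.01685 and √(0.4621×0.5379/383) = 0.02548.
Because the samples are independent, SE_diff = √(0.01685² + 0.02548²) = 0.03055.
Using z* = 1.960 for 95%, ME = 1.960 × 0.03055 = 0.05988.
p̂₁ − p̂₂ = 0.1146; interval 0.1146 ± 0.05988 gives (0.055, 0.174).

(0.055, 0.174)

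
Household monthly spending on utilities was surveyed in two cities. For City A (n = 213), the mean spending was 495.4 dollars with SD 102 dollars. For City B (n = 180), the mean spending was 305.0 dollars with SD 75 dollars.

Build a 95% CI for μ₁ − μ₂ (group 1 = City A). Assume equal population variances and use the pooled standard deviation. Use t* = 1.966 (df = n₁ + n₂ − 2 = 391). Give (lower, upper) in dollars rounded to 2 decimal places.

(172.36, 208.44)

s_p = √[((n₁−1)s₁² + (n₂−1)s₂²)/(n₁+n₂−2)] = √[(212·102² + 179·75²)/391] = 90.6431.
SE = 90.6431·√(1/213 + 1/180) = 9.1771.
With t* = 1.966, margin = 1.966 × 9.1771 = 18.0422.
x̄₁ − x̄₂ = 495.4 − 305.0 = 190.4000; interval 190.4000 ± 18.0422 = (172.36, 208.44).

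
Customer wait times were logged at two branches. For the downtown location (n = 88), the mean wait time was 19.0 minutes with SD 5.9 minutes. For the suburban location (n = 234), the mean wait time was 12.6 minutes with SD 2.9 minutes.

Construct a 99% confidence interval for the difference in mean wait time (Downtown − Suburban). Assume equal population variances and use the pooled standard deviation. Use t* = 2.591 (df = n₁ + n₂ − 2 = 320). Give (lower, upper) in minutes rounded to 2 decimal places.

(5.12, 7.68)

s_p = √[((n₁−1)s₁² + (n₂−1)s₂²)/(n₁+n₂−2)] = √[(87·5.9² + 233·2.9²)/320] = 3.9481.
SE = 3.9481·√(1/88 + 1/234) = 0.4937.
With t* = 2.591, margin = 2.591 × 0.4937 = 1.2792.
x̄₁ − x̄₂ = 19.0 − 12.6 = 6.4000; interval 6.4000 ± 1.2792 = (5.12, 7.68).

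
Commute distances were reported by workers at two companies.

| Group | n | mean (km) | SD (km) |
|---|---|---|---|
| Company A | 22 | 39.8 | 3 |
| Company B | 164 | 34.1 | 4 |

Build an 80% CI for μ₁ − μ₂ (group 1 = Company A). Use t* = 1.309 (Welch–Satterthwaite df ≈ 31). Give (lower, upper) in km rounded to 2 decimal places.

Standard errors of each mean: 3/√22 = 0.6396 and 4/√164 = 0.3123.
SE(x̄₁ − x̄₂) = √(0.6396² + 0.3123²) = 0.7118 for independent samples with unequal variances.
With t* = 1.309, the margin is 1.309 × 0.7118 = 0.9317.
x̄₁ − x̄₂ = 39.8 − 34.1 = 5.7000; the interval is 5.7000 ± 0.9317 = (4.77, 6.63).

(4.77, 6.63)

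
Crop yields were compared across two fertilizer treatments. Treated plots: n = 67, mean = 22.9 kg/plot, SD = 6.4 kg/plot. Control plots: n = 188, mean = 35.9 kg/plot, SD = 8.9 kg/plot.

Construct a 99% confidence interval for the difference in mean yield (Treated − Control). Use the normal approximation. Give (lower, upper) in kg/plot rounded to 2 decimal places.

Standard errors of each mean: 6.4/√67 = 0.7819 and 8.9/√188 = 0.6491.
SE(x̄₁ − x̄₂) = √(0.7819² + 0.6491²) = 1.0162 for independent samples with unequal variances.
With z* = 2.576, the margin is 2.576 × 1.0162 = 2.6177.
x̄₁ − x̄₂ = 22.9 − 35.9 = -13.0000; the interval is -13.0000 ± 2.6177 = (-15.62, -10.38).

(-15.62, -10.38)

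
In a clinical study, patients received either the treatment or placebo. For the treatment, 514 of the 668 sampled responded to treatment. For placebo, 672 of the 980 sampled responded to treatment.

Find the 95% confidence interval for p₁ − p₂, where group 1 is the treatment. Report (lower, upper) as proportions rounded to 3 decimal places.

First, p̂₁ = 514/668 = 0.7695; p̂₂ = 672/980 = 0.6857.
The two standard errors are √(0.7695×0.2305/668) = 0.01629 and √(0.6857×0.3143/980) = 0.01483.
Because the samples are independent, SE_diff = √(0.01629² + 0.01483²) = 0.02203.
Using z* = 1.960 for 95%, ME = 1.960 × 0.02203 = 0.04318.
p̂₁ − p̂₂ = 0.0838; interval 0.0838 ± 0.04318 gives (0.041, 0.127).

(0.041, 0.127)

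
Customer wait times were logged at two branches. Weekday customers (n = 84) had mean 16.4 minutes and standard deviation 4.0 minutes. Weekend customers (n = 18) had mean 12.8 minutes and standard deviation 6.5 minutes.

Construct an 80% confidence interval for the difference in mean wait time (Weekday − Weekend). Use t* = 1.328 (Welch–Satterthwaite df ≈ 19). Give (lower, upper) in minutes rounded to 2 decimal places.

Per-group SEs: s₁/√n₁ = 4.0/√84 = 0.4364, s₂/√n₂ = 6.5/√18 = 1.5321.
Unpooled SE of the difference: √(0.19044496 + 2.34733041) = 1.5930.
Margin of error = t* · SE = 1.328 × 1.5930 = 2.1155.
x̄₁ − x̄₂ = 16.4 − 12.8 = 3.6000.
CI: 3.6000 ± 2.1155 = (1.48, 5.72).

(1.48, 5.72)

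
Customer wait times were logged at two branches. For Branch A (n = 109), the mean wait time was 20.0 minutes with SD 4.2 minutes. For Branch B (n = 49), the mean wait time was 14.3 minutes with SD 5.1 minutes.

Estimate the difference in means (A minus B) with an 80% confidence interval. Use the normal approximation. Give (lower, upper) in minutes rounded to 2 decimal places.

SE₁ = s₁/√n₁ = 4.2/√109 = 0.4023; SE₂ = 5.1/√49 = 0.7286.
Independent samples, unequal variances: SE_diff = √(SE₁² + SE₂²) = √(0.16184529 + 0.53085796) = 0.8323.
z* = 1.282, so margin of error = 1.282 × 0.8323 = 1.0670.
Difference in means = 20.0 − 14.3 = 5.7000.
5.7000 ± 1.0670 → (4.63, 6.77).

(4.63, 6.77)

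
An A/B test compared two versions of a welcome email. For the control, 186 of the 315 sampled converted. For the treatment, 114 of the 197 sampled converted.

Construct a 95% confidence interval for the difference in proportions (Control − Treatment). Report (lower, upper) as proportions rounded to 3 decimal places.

(-0.076, 0.100)

First, p̂₁ = 186/315 = 0.5905; p̂₂ = 114/197 = 0.5787.
The two standard errors are √(0.5905×0.4095/315) = 0.02771 and √(0.5787×0.4213/197) = 0.03518.
Because the samples are independent, SE_diff = √(0.02771² + 0.03518²) = 0.04478.
Using z* = 1.960 for 95%, ME = 1.960 × 0.04478 = 0.08777.
p̂₁ − p̂₂ = 0.0118; interval 0.0118 ± 0.08777 gives (-0.076, 0.100).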